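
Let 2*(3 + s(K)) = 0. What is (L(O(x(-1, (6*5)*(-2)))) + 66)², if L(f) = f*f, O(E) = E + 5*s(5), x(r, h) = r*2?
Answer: 126025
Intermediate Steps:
s(K) = -3 (s(K) = -3 + (½)*0 = -3 + 0 = -3)
x(r, h) = 2*r
O(E) = -15 + E (O(E) = E + 5*(-3) = E - 15 = -15 + E)
L(f) = f²
(L(O(x(-1, (6*5)*(-2)))) + 66)² = ((-15 + 2*(-1))² + 66)² = ((-15 - 2)² + 66)² = ((-17)² + 66)² = (289 + 66)² = 355² = 126025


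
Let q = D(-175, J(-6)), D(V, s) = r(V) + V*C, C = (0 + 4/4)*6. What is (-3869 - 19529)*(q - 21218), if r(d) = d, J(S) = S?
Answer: 525121314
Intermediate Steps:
C = 6 (C = (0 + 4*(1/4))*6 = (0 + 1)*6 = 1*6 = 6)
D(V, s) = 7*V (D(V, s) = V + V*6 = V + 6*V = 7*V)
q = -1225 (q = 7*(-175) = -1225)
(-3869 - 19529)*(q - 21218) = (-3869 - 19529)*(-1225 - 21218) = -23398*(-22443) = 525121314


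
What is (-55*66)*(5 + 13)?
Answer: -65340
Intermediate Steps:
(-55*66)*(5 + 13) = -3630*18 = -65340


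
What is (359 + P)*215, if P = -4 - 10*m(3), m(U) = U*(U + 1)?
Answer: 50525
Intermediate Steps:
m(U) = U*(1 + U)
P = -124 (P = -4 - 30*(1 + 3) = -4 - 30*4 = -4 - 10*12 = -4 - 120 = -124)
(359 + P)*215 = (359 - 124)*215 = 235*215 = 50525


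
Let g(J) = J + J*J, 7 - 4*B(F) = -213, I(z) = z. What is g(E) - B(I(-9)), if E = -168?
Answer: 28001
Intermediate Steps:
B(F) = 55 (B(F) = 7/4 - ¼*(-213) = 7/4 + 213/4 = 55)
g(J) = J + J²
g(E) - B(I(-9)) = -168*(1 - 168) - 1*55 = -168*(-167) - 55 = 28056 - 55 = 28001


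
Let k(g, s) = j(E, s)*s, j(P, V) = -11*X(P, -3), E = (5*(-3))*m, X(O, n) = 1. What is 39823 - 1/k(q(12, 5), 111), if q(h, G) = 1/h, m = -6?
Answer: 48623884/1221 ≈ 39823.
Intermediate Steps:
E = 90 (E = (5*(-3))*(-6) = -15*(-6) = 90)
j(P, V) = -11 (j(P, V) = -11*1 = -11)
k(g, s) = -11*s
39823 - 1/k(q(12, 5), 111) = 39823 - 1/((-11*111)) = 39823 - 1/(-1221) = 39823 - 1*(-1/1221) = 39823 + 1/1221 = 48623884/1221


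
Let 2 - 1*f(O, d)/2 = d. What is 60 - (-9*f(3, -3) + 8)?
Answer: 142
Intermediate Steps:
f(O, d) = 4 - 2*d
60 - (-9*f(3, -3) + 8) = 60 - (-9*(4 - 2*(-3)) + 8) = 60 - (-9*(4 + 6) + 8) = 60 - (-9*10 + 8) = 60 - (-90 + 8) = 60 - 1*(-82) = 60 + 82 = 142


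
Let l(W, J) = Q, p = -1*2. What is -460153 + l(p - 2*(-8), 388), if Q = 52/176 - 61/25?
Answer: -506170659/1100 ≈ -4.6016e+5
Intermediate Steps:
p = -2
Q = -2359/1100 (Q = 52*(1/176) - 61*1/25 = 13/44 - 61/25 = -2359/1100 ≈ -2.1445)
l(W, J) = -2359/1100
-460153 + l(p - 2*(-8), 388) = -460153 - 2359/1100 = -506170659/1100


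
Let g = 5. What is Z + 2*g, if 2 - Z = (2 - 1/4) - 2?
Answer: 49/4 ≈ 12.250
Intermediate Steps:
Z = 9/4 (Z = 2 - ((2 - 1/4) - 2) = 2 - (7/4 - 2) = 2 - 1*(-1/4) = 2 + 1/4 = 9/4 ≈ 2.2500)
Z + 2*g = 9/4 + 2*5 = 9/4 + 10 = 49/4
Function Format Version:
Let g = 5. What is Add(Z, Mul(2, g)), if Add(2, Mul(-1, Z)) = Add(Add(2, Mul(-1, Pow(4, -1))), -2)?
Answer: Rational(49, 4) ≈ 12.250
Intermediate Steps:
Z = Rational(9, 4) (Z = Add(2, Mul(-1, Add(Add(2, Mul(-1, Pow(4, -1))), -2))) = Add(2, Mul(-1, Add(Add(2, Mul(-1, Rational(1, 4))), -2))) = Add(2, Mul(-1, Add(Add(2, Rational(-1, 4)), -2))) = Add(2, Mul(-1, Add(Rational(7, 4), -2))) = Add(2, Mul(-1, Rational(-1, 4))) = Add(2, Rational(1, 4)) = Rational(9, 4) ≈ 2.2500)
Add(Z, Mul(2, g)) = Add(Rational(9, 4), Mul(2, 5)) = Add(Rational(9, 4), 10) = Rational(49, 4)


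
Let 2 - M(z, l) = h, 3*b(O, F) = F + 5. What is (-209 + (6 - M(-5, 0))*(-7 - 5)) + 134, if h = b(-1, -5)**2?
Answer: -123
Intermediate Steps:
b(O, F) = 5/3 + F/3 (b(O, F) = (F + 5)/3 = (5 + F)/3 = 5/3 + F/3)
h = 0 (h = (5/3 + (1/3)*(-5))**2 = (5/3 - 5/3)**2 = 0**2 = 0)
M(z, l) = 2 (M(z, l) = 2 - 1*0 = 2 + 0 = 2)
(-209 + (6 - M(-5, 0))*(-7 - 5)) + 134 = (-209 + (6 - 1*2)*(-7 - 5)) + 134 = (-209 + (6 - 2)*(-12)) + 134 = (-209 + 4*(-12)) + 134 = (-209 - 48) + 134 = -257 + 134 = -123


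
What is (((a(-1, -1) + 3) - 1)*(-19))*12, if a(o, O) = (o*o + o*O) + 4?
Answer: -1824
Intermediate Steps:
a(o, O) = 4 + o**2 + O*o (a(o, O) = (o**2 + O*o) + 4 = 4 + o**2 + O*o)
(((a(-1, -1) + 3) - 1)*(-19))*12 = ((((4 + (-1)**2 - 1*(-1)) + 3) - 1)*(-19))*12 = ((((4 + 1 + 1) + 3) - 1)*(-19))*12 = (((6 + 3) - 1)*(-19))*12 = ((9 - 1)*(-19))*12 = (8*(-19))*12 = -152*12 = -1824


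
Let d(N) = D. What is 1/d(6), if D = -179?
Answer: -1/179 ≈ -0.0055866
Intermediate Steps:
d(N) = -179
1/d(6) = 1/(-179) = -1/179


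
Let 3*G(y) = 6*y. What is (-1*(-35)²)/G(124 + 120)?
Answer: -1225/488 ≈ -2.5102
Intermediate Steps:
G(y) = 2*y (G(y) = (6*y)/3 = 2*y)
(-1*(-35)²)/G(124 + 120) = (-1*(-35)²)/((2*(124 + 120))) = (-1*1225)/((2*244)) = -1225/488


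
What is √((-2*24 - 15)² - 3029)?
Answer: 2*√235 ≈ 30.659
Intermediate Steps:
√((-2*24 - 15)² - 3029) = √((-48 - 15)² - 3029) = √((-63)² - 3029) = √(3969 - 3029) = √940 = 2*√235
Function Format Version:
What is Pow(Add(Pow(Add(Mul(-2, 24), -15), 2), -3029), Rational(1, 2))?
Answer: Mul(2, Pow(235, Rational(1, 2))) ≈ 30.659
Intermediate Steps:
Pow(Add(Pow(Add(Mul(-2, 24), -15), 2), -3029), Rational(1, 2)) = Pow(Add(Pow(Add(-48, -15), 2), -3029), Rational(1, 2)) = Pow(Add(Pow(-63, 2), -3029), Rational(1, 2)) = Pow(Add(3969, -3029), Rational(1, 2)) = Pow(940, Rational(1, 2)) = Mul(2, Pow(235, Rational(1, 2)))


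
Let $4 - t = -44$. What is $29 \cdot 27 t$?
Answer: $37584$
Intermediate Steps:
$t = 48$ ($t = 4 - -44 = 4 + 44 = 48$)
$29 \cdot 27 t = 29 \cdot 27 \cdot 48 = 783 \cdot 48 = 37584$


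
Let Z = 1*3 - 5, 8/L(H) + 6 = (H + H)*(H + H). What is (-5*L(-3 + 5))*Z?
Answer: 8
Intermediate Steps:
L(H) = 8/(-6 + 4*H**2) (L(H) = 8/(-6 + (H + H)*(H + H)) = 8/(-6 + (2*H)*(2*H)) = 8/(-6 + 4*H**2))
Z = -2 (Z = 3 - 5 = -2)
(-5*L(-3 + 5))*Z = -20/(-3 + 2*(-3 + 5)**2)*(-2) = -20/(-3 + 2*2**2)*(-2) = -20/(-3 + 2*4)*(-2) = -20/(-3 + 8)*(-2) = -20/5*(-2) = -5*4/5*(-2) = -4*(-2) = 8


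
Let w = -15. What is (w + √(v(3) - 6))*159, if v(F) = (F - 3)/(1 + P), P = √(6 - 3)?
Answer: -2385 + 159*I*√6 ≈ -2385.0 + 389.47*I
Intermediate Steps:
P = √3 ≈ 1.7320
v(F) = (-3 + F)/(1 + √3) (v(F) = (F - 3)/(1 + √3) = (-3 + F)/(1 + √3))
(w + √(v(3) - 6))*159 = (-15 + √((-3 + 3)/(1 + √3) - 6))*159 = (-15 + √(0/(1 + √3) - 6))*159 = (-15 + √(0 - 6))*159 = (-15 + √(-6))*159 = (-15 + I*√6)*159 = -2385 + 159*I*√6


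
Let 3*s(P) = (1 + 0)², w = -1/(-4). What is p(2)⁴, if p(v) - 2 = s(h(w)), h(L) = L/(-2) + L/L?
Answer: 2401/81 ≈ 29.642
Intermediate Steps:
w = ¼ (w = -1*(-¼) = ¼ ≈ 0.25000)
h(L) = 1 - L/2 (h(L) = L*(-½) + 1 = -L/2 + 1 = 1 - L/2)
s(P) = ⅓ (s(P) = (1 + 0)²/3 = (⅓)*1² = (⅓)*1 = ⅓)
p(v) = 7/3 (p(v) = 2 + ⅓ = 7/3)
p(2)⁴ = (7/3)⁴ = 2401/81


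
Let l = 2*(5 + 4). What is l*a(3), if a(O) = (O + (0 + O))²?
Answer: 648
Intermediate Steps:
a(O) = 4*O² (a(O) = (O + O)² = (2*O)² = 4*O²)
l = 18 (l = 2*9 = 18)
l*a(3) = 18*(4*3²) = 18*(4*9) = 18*36 = 648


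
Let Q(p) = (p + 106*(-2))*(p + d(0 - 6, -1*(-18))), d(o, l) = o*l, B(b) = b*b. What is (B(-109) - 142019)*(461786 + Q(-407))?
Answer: -101581948798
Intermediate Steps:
B(b) = b**2
d(o, l) = l*o
Q(p) = (-212 + p)*(-108 + p) (Q(p) = (p + 106*(-2))*(p + (-1*(-18))*(0 - 6)) = (p - 212)*(p + 18*(-6)) = (-212 + p)*(p - 108) = (-212 + p)*(-108 + p))
(B(-109) - 142019)*(461786 + Q(-407)) = ((-109)**2 - 142019)*(461786 + (22896 + (-407)**2 - 320*(-407))) = (11881 - 142019)*(461786 + (22896 + 165649 + 130240)) = -130138*(461786 + 318785) = -130138*780571 = -101581948798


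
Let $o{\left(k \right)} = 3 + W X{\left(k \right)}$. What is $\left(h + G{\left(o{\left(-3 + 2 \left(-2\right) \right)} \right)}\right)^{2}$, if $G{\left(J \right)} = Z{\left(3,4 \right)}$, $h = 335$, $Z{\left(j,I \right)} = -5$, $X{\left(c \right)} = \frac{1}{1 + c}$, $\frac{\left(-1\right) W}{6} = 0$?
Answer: $108900$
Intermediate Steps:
$W = 0$ ($W = \left(-6\right) 0 = 0$)
$o{\left(k \right)} = 3$ ($o{\left(k \right)} = 3 + \frac{0}{1 + k} = 3 + 0 = 3$)
$G{\left(J \right)} = -5$
$\left(h + G{\left(o{\left(-3 + 2 \left(-2\right) \right)} \right)}\right)^{2} = \left(335 - 5\right)^{2} = 330^{2} = 108900$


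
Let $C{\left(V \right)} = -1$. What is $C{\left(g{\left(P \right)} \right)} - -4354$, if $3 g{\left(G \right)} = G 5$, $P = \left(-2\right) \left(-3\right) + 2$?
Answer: $4353$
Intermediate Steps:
$P = 8$ ($P = 6 + 2 = 8$)
$g{\left(G \right)} = \frac{5 G}{3}$ ($g{\left(G \right)} = \frac{G 5}{3} = \frac{5 G}{3}$)
$C{\left(g{\left(P \right)} \right)} - -4354 = -1 - -4354 = -1 + 4354 = 4353$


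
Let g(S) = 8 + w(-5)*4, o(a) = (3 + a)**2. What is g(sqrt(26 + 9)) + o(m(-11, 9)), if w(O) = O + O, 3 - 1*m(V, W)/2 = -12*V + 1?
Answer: 66017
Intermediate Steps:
m(V, W) = 4 + 24*V (m(V, W) = 6 - 2*(-12*V + 1) = 6 - 2*(1 - 12*V) = 6 + (-2 + 24*V) = 4 + 24*V)
w(O) = 2*O
g(S) = -32 (g(S) = 8 + (2*(-5))*4 = 8 - 10*4 = 8 - 40 = -32)
g(sqrt(26 + 9)) + o(m(-11, 9)) = -32 + (3 + (4 + 24*(-11)))**2 = -32 + (3 + (4 - 264))**2 = -32 + (3 - 260)**2 = -32 + (-257)**2 = -32 + 66049 = 66017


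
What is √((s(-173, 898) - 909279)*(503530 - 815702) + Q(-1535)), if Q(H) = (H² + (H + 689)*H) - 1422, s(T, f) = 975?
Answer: √283550729701 ≈ 5.3250e+5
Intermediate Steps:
Q(H) = -1422 + H² + H*(689 + H) (Q(H) = (H² + (689 + H)*H) - 1422 = (H² + H*(689 + H)) - 1422 = -1422 + H² + H*(689 + H))
√((s(-173, 898) - 909279)*(503530 - 815702) + Q(-1535)) = √((975 - 909279)*(503530 - 815702) + (-1422 + 2*(-1535)² + 689*(-1535))) = √(-908304*(-312172) + (-1422 + 2*2356225 - 1057615)) = √(283547076288 + (-1422 + 4712450 - 1057615)) = √(283547076288 + 3653413) = √283550729701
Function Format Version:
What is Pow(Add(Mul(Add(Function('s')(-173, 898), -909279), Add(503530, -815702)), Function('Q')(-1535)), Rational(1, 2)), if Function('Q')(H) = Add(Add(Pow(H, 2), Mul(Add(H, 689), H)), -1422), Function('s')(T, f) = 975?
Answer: Pow(283550729701, Rational(1, 2)) ≈ 5.3250e+5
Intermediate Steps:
Function('Q')(H) = Add(-1422, Pow(H, 2), Mul(H, Add(689, H))) (Function('Q')(H) = Add(Add(Pow(H, 2), Mul(Add(689, H), H)), -1422) = Add(Add(Pow(H, 2), Mul(H, Add(689, H))), -1422) = Add(-1422, Pow(H, 2), Mul(H, Add(689, H))))
Pow(Add(Mul(Add(Function('s')(-173, 898), -909279), Add(503530, -815702)), Function('Q')(-1535)), Rational(1, 2)) = Pow(Add(Mul(Add(975, -909279), Add(503530, -815702)), Add(-1422, Mul(2, Pow(-1535, 2)), Mul(689, -1535))), Rational(1, 2)) = Pow(Add(Mul(-908304, -312172), Add(-1422, Mul(2, 2356225), -1057615)), Rational(1, 2)) = Pow(Add(283547076288, Add(-1422, 4712450, -1057615)), Rational(1, 2)) = Pow(Add(283547076288, 3653413), Rational(1, 2)) = Pow(283550729701, Rational(1, 2))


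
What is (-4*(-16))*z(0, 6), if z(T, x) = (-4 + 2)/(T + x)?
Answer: -64/3 ≈ -21.333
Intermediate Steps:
z(T, x) = -2/(T + x)
(-4*(-16))*z(0, 6) = (-4*(-16))*(-2/(0 + 6)) = 64*(-2/6) = 64*(-2*⅙) = 64*(-⅓) = -64/3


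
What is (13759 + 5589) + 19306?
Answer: 38654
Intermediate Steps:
(13759 + 5589) + 19306 = 19348 + 19306 = 38654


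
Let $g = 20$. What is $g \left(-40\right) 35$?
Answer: $-28000$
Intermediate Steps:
$g \left(-40\right) 35 = 20 \left(-40\right) 35 = \left(-800\right) 35 = -28000$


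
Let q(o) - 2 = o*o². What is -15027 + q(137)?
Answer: 2556328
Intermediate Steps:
q(o) = 2 + o³ (q(o) = 2 + o*o² = 2 + o³)
-15027 + q(137) = -15027 + (2 + 137³) = -15027 + (2 + 2571353) = -15027 + 2571355 = 2556328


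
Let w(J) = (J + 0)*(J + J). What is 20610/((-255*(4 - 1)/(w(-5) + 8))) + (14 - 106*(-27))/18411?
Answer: -28765936/18411 ≈ -1562.4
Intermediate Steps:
w(J) = 2*J² (w(J) = J*(2*J) = 2*J²)
20610/((-255*(4 - 1)/(w(-5) + 8))) + (14 - 106*(-27))/18411 = 20610/((-255*(4 - 1)/(2*(-5)² + 8))) + (14 - 106*(-27))/18411 = 20610/((-765/(2*25 + 8))) + (14 + 2862)*(1/18411) = 20610/((-765/(50 + 8))) + 2876*(1/18411) = 20610/((-765/58)) + 2876/18411 = 20610/((-255*3/58)) + 2876/18411 = 20610/(-765/58) + 2876/18411 = 20610*(-58/765) + 2876/18411 = -26564/17 + 2876/18411 = -28765936/18411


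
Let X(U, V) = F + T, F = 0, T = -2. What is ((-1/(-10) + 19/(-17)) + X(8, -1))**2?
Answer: 263169/28900 ≈ 9.1062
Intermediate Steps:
X(U, V) = -2 (X(U, V) = 0 - 2 = -2)
((-1/(-10) + 19/(-17)) + X(8, -1))**2 = ((-1/(-10) + 19/(-17)) - 2)**2 = ((-1*(-1/10) + 19*(-1/17)) - 2)**2 = ((1/10 - 19/17) - 2)**2 = (-173/170 - 2)**2 = (-513/170)**2 = 263169/28900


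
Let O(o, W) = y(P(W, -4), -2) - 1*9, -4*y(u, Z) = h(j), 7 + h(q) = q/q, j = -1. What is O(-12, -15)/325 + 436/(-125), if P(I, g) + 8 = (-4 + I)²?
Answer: -11411/3250 ≈ -3.5111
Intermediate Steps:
P(I, g) = -8 + (-4 + I)²
h(q) = -6 (h(q) = -7 + q/q = -7 + 1 = -6)
y(u, Z) = 3/2 (y(u, Z) = -¼*(-6) = 3/2)
O(o, W) = -15/2 (O(o, W) = 3/2 - 1*9 = 3/2 - 9 = -15/2)
O(-12, -15)/325 + 436/(-125) = -15/2/325 + 436/(-125) = -15/2*1/325 + 436*(-1/125) = -3/130 - 436/125 = -11411/3250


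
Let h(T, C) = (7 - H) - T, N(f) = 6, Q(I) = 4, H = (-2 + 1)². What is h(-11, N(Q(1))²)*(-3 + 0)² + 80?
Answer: 233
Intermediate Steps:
H = 1 (H = (-1)² = 1)
h(T, C) = 6 - T (h(T, C) = (7 - 1*1) - T = (7 - 1) - T = 6 - T)
h(-11, N(Q(1))²)*(-3 + 0)² + 80 = (6 - 1*(-11))*(-3 + 0)² + 80 = (6 + 11)*(-3)² + 80 = 17*9 + 80 = 153 + 80 = 233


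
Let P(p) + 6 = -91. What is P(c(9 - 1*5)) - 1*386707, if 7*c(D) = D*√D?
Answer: -386804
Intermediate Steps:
c(D) = D^(3/2)/7 (c(D) = (D*√D)/7 = D^(3/2)/7)
P(p) = -97 (P(p) = -6 - 91 = -97)
P(c(9 - 1*5)) - 1*386707 = -97 - 1*386707 = -97 - 386707 = -386804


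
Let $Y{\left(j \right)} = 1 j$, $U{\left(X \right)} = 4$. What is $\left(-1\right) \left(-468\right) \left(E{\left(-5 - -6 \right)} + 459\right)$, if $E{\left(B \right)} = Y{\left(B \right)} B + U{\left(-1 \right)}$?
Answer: $217152$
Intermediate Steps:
$Y{\left(j \right)} = j$
$E{\left(B \right)} = 4 + B^{2}$ ($E{\left(B \right)} = B B + 4 = B^{2} + 4 = 4 + B^{2}$)
$\left(-1\right) \left(-468\right) \left(E{\left(-5 - -6 \right)} + 459\right) = \left(-1\right) \left(-468\right) \left(\left(4 + \left(-5 - -6\right)^{2}\right) + 459\right) = 468 \left(\left(4 + \left(-5 + 6\right)^{2}\right) + 459\right) = 468 \left(\left(4 + 1^{2}\right) + 459\right) = 468 \left(\left(4 + 1\right) + 459\right) = 468 \left(5 + 459\right) = 468 \cdot 464 = 217152$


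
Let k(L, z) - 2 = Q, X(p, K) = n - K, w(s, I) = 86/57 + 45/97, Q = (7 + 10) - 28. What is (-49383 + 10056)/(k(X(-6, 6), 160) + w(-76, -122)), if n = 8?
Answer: 217438983/38854 ≈ 5596.3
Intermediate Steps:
Q = -11 (Q = 17 - 28 = -11)
w(s, I) = 10907/5529 (w(s, I) = 86*(1/57) + 45*(1/97) = 86/57 + 45/97 = 10907/5529)
X(p, K) = 8 - K
k(L, z) = -9 (k(L, z) = 2 - 11 = -9)
(-49383 + 10056)/(k(X(-6, 6), 160) + w(-76, -122)) = (-49383 + 10056)/(-9 + 10907/5529) = -39327/(-38854/5529) = -39327*(-5529/38854) = 217438983/38854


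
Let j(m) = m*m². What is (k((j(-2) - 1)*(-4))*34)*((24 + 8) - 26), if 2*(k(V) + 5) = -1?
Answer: -1122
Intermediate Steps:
j(m) = m³
k(V) = -11/2 (k(V) = -5 + (½)*(-1) = -5 - ½ = -11/2)
(k((j(-2) - 1)*(-4))*34)*((24 + 8) - 26) = (-11/2*34)*((24 + 8) - 26) = -187*(32 - 26) = -187*6 = -1122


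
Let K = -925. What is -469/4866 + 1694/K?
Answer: -8676829/4501050 ≈ -1.9277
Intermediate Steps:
-469/4866 + 1694/K = -469/4866 + 1694/(-925) = -469*1/4866 + 1694*(-1/925) = -469/4866 - 1694/925 = -8676829/4501050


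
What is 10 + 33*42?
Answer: 1396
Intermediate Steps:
10 + 33*42 = 10 + 1386 = 1396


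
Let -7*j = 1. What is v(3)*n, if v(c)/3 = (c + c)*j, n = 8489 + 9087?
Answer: -316368/7 ≈ -45195.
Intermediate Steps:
j = -⅐ (j = -⅐*1 = -⅐ ≈ -0.14286)
n = 17576
v(c) = -6*c/7 (v(c) = 3*((c + c)*(-⅐)) = 3*((2*c)*(-⅐)) = 3*(-2*c/7) = -6*c/7)
v(3)*n = -6/7*3*17576 = -18/7*17576 = -316368/7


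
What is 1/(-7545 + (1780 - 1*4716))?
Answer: -1/10481 ≈ -9.5411e-5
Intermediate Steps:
1/(-7545 + (1780 - 1*4716)) = 1/(-7545 + (1780 - 4716)) = 1/(-7545 - 2936) = 1/(-10481) = -1/10481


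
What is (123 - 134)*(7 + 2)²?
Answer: -891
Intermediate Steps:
(123 - 134)*(7 + 2)² = -11*9² = -11*81 = -891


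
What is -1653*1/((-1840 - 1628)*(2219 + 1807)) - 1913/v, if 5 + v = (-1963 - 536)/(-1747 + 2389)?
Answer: 173207981995/805151688 ≈ 215.12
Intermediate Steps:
v = -1903/214 (v = -5 + (-1963 - 536)/(-1747 + 2389) = -5 - 2499/642 = -5 - 2499*1/642 = -5 - 833/214 = -1903/214 ≈ -8.8925)
-1653*1/((-1840 - 1628)*(2219 + 1807)) - 1913/v = -1653*1/((-1840 - 1628)*(2219 + 1807)) - 1913/(-1903/214) = -1653/((-3468*4026)) - 1913*(-214/1903) = -1653/(-13962168) + 409382/1903 = -1653*(-1/13962168) + 409382/1903 = 551/4654056 + 409382/1903 = 173207981995/805151688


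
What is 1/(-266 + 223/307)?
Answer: -307/81439 ≈ -0.0037697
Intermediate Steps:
1/(-266 + 223/307) = 1/(-81439/307) = -307/81439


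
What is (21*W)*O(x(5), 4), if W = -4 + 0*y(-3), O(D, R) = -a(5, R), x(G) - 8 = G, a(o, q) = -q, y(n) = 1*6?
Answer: -336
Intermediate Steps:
y(n) = 6
x(G) = 8 + G
O(D, R) = R (O(D, R) = -(-1)*R = R)
W = -4 (W = -4 + 0*6 = -4 + 0 = -4)
(21*W)*O(x(5), 4) = (21*(-4))*4 = -84*4 = -336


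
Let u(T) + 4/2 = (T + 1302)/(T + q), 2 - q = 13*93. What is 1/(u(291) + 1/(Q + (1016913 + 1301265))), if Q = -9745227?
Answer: -6803176884/25437643741 ≈ -0.26745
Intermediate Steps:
q = -1207 (q = 2 - 13*93 = 2 - 1*1209 = 2 - 1209 = -1207)
u(T) = -2 + (1302 + T)/(-1207 + T) (u(T) = -2 + (T + 1302)/(T - 1207) = -2 + (1302 + T)/(-1207 + T))
1/(u(291) + 1/(Q + (1016913 + 1301265))) = 1/((3716 - 1*291)/(-1207 + 291) + 1/(-9745227 + (1016913 + 1301265))) = 1/((3716 - 291)/(-916) + 1/(-9745227 + 2318178)) = 1/(-1/916*3425 + 1/(-7427049)) = 1/(-3425/916 - 1/7427049) = 1/(-25437643741/6803176884) = -6803176884/25437643741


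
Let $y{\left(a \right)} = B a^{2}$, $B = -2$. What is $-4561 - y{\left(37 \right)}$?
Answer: $-1823$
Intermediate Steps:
$y{\left(a \right)} = - 2 a^{2}$
$-4561 - y{\left(37 \right)} = -4561 - - 2 \cdot 37^{2} = -4561 - \left(-2\right) 1369 = -4561 - -2738 = -4561 + 2738 = -1823$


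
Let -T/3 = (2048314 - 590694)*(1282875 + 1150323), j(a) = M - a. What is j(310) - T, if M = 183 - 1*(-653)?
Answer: 10640034206806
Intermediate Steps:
M = 836 (M = 183 + 653 = 836)
j(a) = 836 - a
T = -10640034206280 (T = -3*(2048314 - 590694)*(1282875 + 1150323) = -4372860*2433198 = -3*3546678068760 = -10640034206280)
j(310) - T = (836 - 1*310) - 1*(-10640034206280) = (836 - 310) + 10640034206280 = 526 + 10640034206280 = 10640034206806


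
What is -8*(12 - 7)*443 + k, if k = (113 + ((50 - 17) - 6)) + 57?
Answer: -17523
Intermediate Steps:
k = 197 (k = (113 + (33 - 6)) + 57 = (113 + 27) + 57 = 140 + 57 = 197)
-8*(12 - 7)*443 + k = -8*(12 - 7)*443 + 197 = -8*5*443 + 197 = -40*443 + 197 = -17720 + 197 = -17523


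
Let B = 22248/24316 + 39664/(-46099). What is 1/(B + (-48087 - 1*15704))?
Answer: -280235821/17876507972229 ≈ -1.5676e-5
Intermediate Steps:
B = 15285182/280235821 (B = 22248*(1/24316) + 39664*(-1/46099) = 5562/6079 - 39664/46099 = 15285182/280235821 ≈ 0.054544)
1/(B + (-48087 - 1*15704)) = 1/(15285182/280235821 + (-48087 - 1*15704)) = 1/(15285182/280235821 + (-48087 - 15704)) = 1/(15285182/280235821 - 63791) = 1/(-17876507972229/280235821) = -280235821/17876507972229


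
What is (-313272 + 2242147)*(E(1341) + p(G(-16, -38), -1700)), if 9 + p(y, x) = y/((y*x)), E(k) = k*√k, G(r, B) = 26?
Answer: -1180548655/68 + 7759864125*√149 ≈ 9.4704e+10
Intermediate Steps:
E(k) = k^(3/2)
p(y, x) = -9 + 1/x (p(y, x) = -9 + y/((y*x)) = -9 + y/((x*y)) = -9 + y*(1/(x*y)) = -9 + 1/x)
(-313272 + 2242147)*(E(1341) + p(G(-16, -38), -1700)) = (-313272 + 2242147)*(1341^(3/2) + (-9 + 1/(-1700))) = 1928875*(4023*√149 + (-9 - 1/1700)) = 1928875*(4023*√149 - 15301/1700) = 1928875*(-15301/1700 + 4023*√149) = -1180548655/68 + 7759864125*√149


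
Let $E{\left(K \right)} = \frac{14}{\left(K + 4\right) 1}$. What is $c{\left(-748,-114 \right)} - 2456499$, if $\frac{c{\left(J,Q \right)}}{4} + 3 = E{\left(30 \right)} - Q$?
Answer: $- \frac{41752907}{17} \approx -2.4561 \cdot 10^{6}$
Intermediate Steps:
$E{\left(K \right)} = \frac{14}{4 + K}$ ($E{\left(K \right)} = \frac{14}{\left(4 + K\right) 1} = \frac{14}{4 + K}$)
$c{\left(J,Q \right)} = - \frac{176}{17} - 4 Q$ ($c{\left(J,Q \right)} = -12 + 4 \left(\frac{14}{4 + 30} - Q\right) = -12 + 4 \left(\frac{14}{34} - Q\right) = -12 + 4 \left(14 \cdot \frac{1}{34} - Q\right) = -12 + 4 \left(\frac{7}{17} - Q\right) = -12 - \left(- \frac{28}{17} + 4 Q\right) = - \frac{176}{17} - 4 Q$)
$c{\left(-748,-114 \right)} - 2456499 = \left(- \frac{176}{17} - -456\right) - 2456499 = \left(- \frac{176}{17} + 456\right) - 2456499 = \frac{7576}{17} - 2456499 = - \frac{41752907}{17}$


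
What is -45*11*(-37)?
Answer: 18315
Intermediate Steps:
-45*11*(-37) = -495*(-37) = -1*(-18315) = 18315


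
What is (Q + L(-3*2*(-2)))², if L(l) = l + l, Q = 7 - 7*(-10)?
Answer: 10201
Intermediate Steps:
Q = 77 (Q = 7 + 70 = 77)
L(l) = 2*l
(Q + L(-3*2*(-2)))² = (77 + 2*(-3*2*(-2)))² = (77 + 2*(-6*(-2)))² = (77 + 2*12)² = (77 + 24)² = 101² = 10201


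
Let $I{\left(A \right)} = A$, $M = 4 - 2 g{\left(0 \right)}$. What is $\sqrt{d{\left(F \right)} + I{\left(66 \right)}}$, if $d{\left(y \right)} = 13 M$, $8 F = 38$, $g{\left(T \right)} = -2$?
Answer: $\sqrt{170} \approx 13.038$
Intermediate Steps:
$F = \frac{19}{4}$ ($F = \frac{1}{8} \cdot 38 = \frac{19}{4} \approx 4.75$)
$M = 8$ ($M = 4 - -4 = 4 + 4 = 8$)
$d{\left(y \right)} = 104$ ($d{\left(y \right)} = 13 \cdot 8 = 104$)
$\sqrt{d{\left(F \right)} + I{\left(66 \right)}} = \sqrt{104 + 66} = \sqrt{170}$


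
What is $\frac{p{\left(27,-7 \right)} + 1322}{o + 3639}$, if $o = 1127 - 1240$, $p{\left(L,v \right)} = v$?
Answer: $\frac{1315}{3526} \approx 0.37294$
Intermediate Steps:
$o = -113$ ($o = 1127 - 1240 = -113$)
$\frac{p{\left(27,-7 \right)} + 1322}{o + 3639} = \frac{-7 + 1322}{-113 + 3639} = \frac{1315}{3526}$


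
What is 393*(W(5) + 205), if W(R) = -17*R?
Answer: 47160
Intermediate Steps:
393*(W(5) + 205) = 393*(-17*5 + 205) = 393*(-85 + 205) = 393*120 = 47160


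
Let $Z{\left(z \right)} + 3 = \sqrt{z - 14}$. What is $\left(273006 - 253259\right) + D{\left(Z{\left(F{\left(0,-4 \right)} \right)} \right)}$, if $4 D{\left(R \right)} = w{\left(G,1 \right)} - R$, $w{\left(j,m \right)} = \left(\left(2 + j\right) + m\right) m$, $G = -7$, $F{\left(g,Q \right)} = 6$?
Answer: $\frac{78987}{4} - \frac{i \sqrt{2}}{2} \approx 19747.0 - 0.70711 i$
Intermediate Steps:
$w{\left(j,m \right)} = m \left(2 + j + m\right)$ ($w{\left(j,m \right)} = \left(2 + j + m\right) m = m \left(2 + j + m\right)$)
$Z{\left(z \right)} = -3 + \sqrt{-14 + z}$ ($Z{\left(z \right)} = -3 + \sqrt{z - 14} = -3 + \sqrt{-14 + z}$)
$D{\left(R \right)} = -1 - \frac{R}{4}$ ($D{\left(R \right)} = \frac{1 \left(2 - 7 + 1\right) - R}{4} = \frac{1 \left(-4\right) - R}{4} = \frac{-4 - R}{4} = -1 - \frac{R}{4}$)
$\left(273006 - 253259\right) + D{\left(Z{\left(F{\left(0,-4 \right)} \right)} \right)} = \left(273006 - 253259\right) - \left(1 + \frac{-3 + \sqrt{-14 + 6}}{4}\right) = 19747 - \left(1 + \frac{-3 + \sqrt{-8}}{4}\right) = 19747 - \left(1 + \frac{-3 + 2 i \sqrt{2}}{4}\right) = 19747 - \left(\frac{1}{4} + \frac{i \sqrt{2}}{2}\right) = \frac{78987}{4} - \frac{i \sqrt{2}}{2}$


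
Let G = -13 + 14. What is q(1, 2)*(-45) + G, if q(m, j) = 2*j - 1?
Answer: -134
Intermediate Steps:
G = 1
q(m, j) = -1 + 2*j
q(1, 2)*(-45) + G = (-1 + 2*2)*(-45) + 1 = (-1 + 4)*(-45) + 1 = 3*(-45) + 1 = -135 + 1 = -134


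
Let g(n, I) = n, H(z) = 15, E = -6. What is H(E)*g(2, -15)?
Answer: 30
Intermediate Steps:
H(E)*g(2, -15) = 15*2 = 30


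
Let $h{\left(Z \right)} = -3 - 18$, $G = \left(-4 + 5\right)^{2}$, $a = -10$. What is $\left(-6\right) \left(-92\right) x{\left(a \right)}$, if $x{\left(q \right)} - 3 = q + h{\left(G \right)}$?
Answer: $-15456$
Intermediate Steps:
$G = 1$ ($G = 1^{2} = 1$)
$h{\left(Z \right)} = -21$ ($h{\left(Z \right)} = -3 - 18 = -21$)
$x{\left(q \right)} = -18 + q$ ($x{\left(q \right)} = 3 + \left(q - 21\right) = 3 + \left(-21 + q\right) = -18 + q$)
$\left(-6\right) \left(-92\right) x{\left(a \right)} = \left(-6\right) \left(-92\right) \left(-18 - 10\right) = 552 \left(-28\right) = -15456$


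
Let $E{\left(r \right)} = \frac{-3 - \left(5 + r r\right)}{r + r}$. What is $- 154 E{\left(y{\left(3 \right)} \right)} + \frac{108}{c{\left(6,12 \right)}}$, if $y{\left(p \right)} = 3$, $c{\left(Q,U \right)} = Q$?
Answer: $\frac{1363}{3} \approx 454.33$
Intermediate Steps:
$E{\left(r \right)} = \frac{-8 - r^{2}}{2 r}$ ($E{\left(r \right)} = \frac{-3 - \left(5 + r^{2}\right)}{2 r} = \left(-3 - \left(5 + r^{2}\right)\right) \frac{1}{2 r} = \left(-8 - r^{2}\right) \frac{1}{2 r} = \frac{-8 - r^{2}}{2 r}$)
$- 154 E{\left(y{\left(3 \right)} \right)} + \frac{108}{c{\left(6,12 \right)}} = - 154 \left(- \frac{4}{3} - \frac{3}{2}\right) + \frac{108}{6} = - 154 \left(\left(-4\right) \frac{1}{3} - \frac{3}{2}\right) + 108 \cdot \frac{1}{6} = - 154 \left(- \frac{4}{3} - \frac{3}{2}\right) + 18 = \left(-154\right) \left(- \frac{17}{6}\right) + 18 = \frac{1309}{3} + 18 = \frac{1363}{3}$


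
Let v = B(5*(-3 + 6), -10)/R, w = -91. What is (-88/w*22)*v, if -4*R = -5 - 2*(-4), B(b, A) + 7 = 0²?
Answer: 7744/39 ≈ 198.56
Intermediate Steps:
B(b, A) = -7 (B(b, A) = -7 + 0² = -7 + 0 = -7)
R = -¾ (R = -(-5 - 2*(-4))/4 = -(-5 + 8)/4 = -¼*3 = -¾ ≈ -0.75000)
v = 28/3 (v = -7/(-¾) = -7*(-4/3) = 28/3 ≈ 9.3333)
(-88/w*22)*v = (-88/(-91)*22)*(28/3) = (-88*(-1/91)*22)*(28/3) = ((88/91)*22)*(28/3) = (1936/91)*(28/3) = 7744/39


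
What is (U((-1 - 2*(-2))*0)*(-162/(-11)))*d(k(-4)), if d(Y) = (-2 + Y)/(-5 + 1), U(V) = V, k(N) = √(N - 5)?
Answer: 0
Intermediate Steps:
k(N) = √(-5 + N)
d(Y) = ½ - Y/4 (d(Y) = (-2 + Y)/(-4) = (-2 + Y)*(-¼) = ½ - Y/4)
(U((-1 - 2*(-2))*0)*(-162/(-11)))*d(k(-4)) = (((-1 - 2*(-2))*0)*(-162/(-11)))*(½ - √(-5 - 4)/4) = (((-1 + 4)*0)*(-162*(-1/11)))*(½ - 3*I/4) = ((3*0)*(162/11))*(½ - 3*I/4) = (0*(162/11))*(½ - 3*I/4) = 0*(½ - 3*I/4) = 0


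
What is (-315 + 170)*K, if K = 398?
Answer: -57710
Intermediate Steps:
(-315 + 170)*K = (-315 + 170)*398 = -145*398 = -57710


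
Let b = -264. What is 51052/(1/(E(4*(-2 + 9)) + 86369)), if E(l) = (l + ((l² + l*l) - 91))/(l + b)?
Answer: 260130092777/59 ≈ 4.4090e+9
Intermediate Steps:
E(l) = (-91 + l + 2*l²)/(-264 + l) (E(l) = (l + ((l² + l*l) - 91))/(l - 264) = (l + ((l² + l²) - 91))/(-264 + l) = (l + (2*l² - 91))/(-264 + l) = (l + (-91 + 2*l²))/(-264 + l) = (-91 + l + 2*l²)/(-264 + l))
51052/(1/(E(4*(-2 + 9)) + 86369)) = 51052/(1/((-91 + 4*(-2 + 9) + 2*(4*(-2 + 9))²)/(-264 + 4*(-2 + 9)) + 86369)) = 51052/(1/((-91 + 4*7 + 2*(4*7)²)/(-264 + 4*7) + 86369)) = 51052/(1/((-91 + 28 + 2*28²)/(-264 + 28) + 86369)) = 51052/(1/((-91 + 28 + 2*784)/(-236) + 86369)) = 51052/(1/(-(-91 + 28 + 1568)/236 + 86369)) = 51052/(1/(-1/236*1505 + 86369)) = 51052/(1/(-1505/236 + 86369)) = 51052/(1/(20381579/236)) = 51052/(236/20381579) = 51052*(20381579/236) = 260130092777/59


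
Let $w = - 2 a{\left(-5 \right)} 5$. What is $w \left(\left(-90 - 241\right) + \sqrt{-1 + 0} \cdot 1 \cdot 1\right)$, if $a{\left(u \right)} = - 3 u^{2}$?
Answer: $-248250 + 750 i \approx -2.4825 \cdot 10^{5} + 750.0 i$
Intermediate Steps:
$w = 750$ ($w = - 2 \left(- 3 \left(-5\right)^{2}\right) 5 = - 2 \left(\left(-3\right) 25\right) 5 = \left(-2\right) \left(-75\right) 5 = 150 \cdot 5 = 750$)
$w \left(\left(-90 - 241\right) + \sqrt{-1 + 0} \cdot 1 \cdot 1\right) = 750 \left(\left(-90 - 241\right) + \sqrt{-1 + 0} \cdot 1 \cdot 1\right) = 750 \left(-331 + \sqrt{-1} \cdot 1 \cdot 1\right) = 750 \left(-331 + i 1 \cdot 1\right) = 750 \left(-331 + i 1\right) = 750 \left(-331 + i\right) = -248250 + 750 i$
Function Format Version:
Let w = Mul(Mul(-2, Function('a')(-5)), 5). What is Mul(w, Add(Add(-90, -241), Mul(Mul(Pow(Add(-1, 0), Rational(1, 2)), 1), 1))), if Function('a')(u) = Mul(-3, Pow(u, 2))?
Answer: Add(-248250, Mul(750, I)) ≈ Add(-2.4825e+5, Mul(750.00, I))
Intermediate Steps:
w = 750 (w = Mul(Mul(-2, Mul(-3, Pow(-5, 2))), 5) = Mul(Mul(-2, Mul(-3, 25)), 5) = Mul(Mul(-2, -75), 5) = Mul(150, 5) = 750)
Mul(w, Add(Add(-90, -241), Mul(Mul(Pow(Add(-1, 0), Rational(1, 2)), 1), 1))) = Mul(750, Add(Add(-90, -241), Mul(Mul(Pow(Add(-1, 0), Rational(1, 2)), 1), 1))) = Mul(750, Add(-331, Mul(Mul(Pow(-1, Rational(1, 2)), 1), 1))) = Mul(750, Add(-331, Mul(Mul(I, 1), 1))) = Mul(750, Add(-331, Mul(I, 1))) = Mul(750, Add(-331, I)) = Add(-248250, Mul(750, I))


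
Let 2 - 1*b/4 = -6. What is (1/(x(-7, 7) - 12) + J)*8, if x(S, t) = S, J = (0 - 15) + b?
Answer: 2576/19 ≈ 135.58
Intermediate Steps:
b = 32 (b = 8 - 4*(-6) = 8 + 24 = 32)
J = 17 (J = (0 - 15) + 32 = -15 + 32 = 17)
(1/(x(-7, 7) - 12) + J)*8 = (1/(-7 - 12) + 17)*8 = (1/(-19) + 17)*8 = (-1/19 + 17)*8 = (322/19)*8 = 2576/19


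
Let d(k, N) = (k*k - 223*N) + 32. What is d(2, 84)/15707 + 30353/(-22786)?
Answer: -902761627/357899702 ≈ -2.5224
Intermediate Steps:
d(k, N) = 32 + k**2 - 223*N (d(k, N) = (k**2 - 223*N) + 32 = 32 + k**2 - 223*N)
d(2, 84)/15707 + 30353/(-22786) = (32 + 2**2 - 223*84)/15707 + 30353/(-22786) = (32 + 4 - 18732)*(1/15707) + 30353*(-1/22786) = -18696*1/15707 - 30353/22786 = -18696/15707 - 30353/22786 = -902761627/357899702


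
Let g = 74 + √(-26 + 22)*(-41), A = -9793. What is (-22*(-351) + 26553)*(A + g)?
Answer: -333118725 - 2810550*I ≈ -3.3312e+8 - 2.8106e+6*I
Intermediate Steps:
g = 74 - 82*I (g = 74 + √(-4)*(-41) = 74 + (2*I)*(-41) = 74 - 82*I ≈ 74.0 - 82.0*I)
(-22*(-351) + 26553)*(A + g) = (-22*(-351) + 26553)*(-9793 + (74 - 82*I)) = (7722 + 26553)*(-9719 - 82*I) = 34275*(-9719 - 82*I) = -333118725 - 2810550*I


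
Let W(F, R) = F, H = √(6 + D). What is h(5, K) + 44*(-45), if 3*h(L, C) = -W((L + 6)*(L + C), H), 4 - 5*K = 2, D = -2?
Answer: -9999/5 ≈ -1999.8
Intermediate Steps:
K = ⅖ (K = ⅘ - ⅕*2 = ⅘ - ⅖ = ⅖ ≈ 0.40000)
H = 2 (H = √(6 - 2) = √4 = 2)
h(L, C) = -(6 + L)*(C + L)/3 (h(L, C) = (-(L + 6)*(L + C))/3 = (-(6 + L)*(C + L))/3 = -(6 + L)*(C + L)/3)
h(5, K) + 44*(-45) = (-2*⅖ - 2*5 - ⅓*5² - ⅓*⅖*5) + 44*(-45) = (-⅘ - 10 - ⅓*25 - ⅔) - 1980 = (-⅘ - 10 - 25/3 - ⅔) - 1980 = -99/5 - 1980 = -9999/5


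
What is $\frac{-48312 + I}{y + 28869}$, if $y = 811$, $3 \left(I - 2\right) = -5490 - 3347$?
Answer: $- \frac{153767}{89040} \approx -1.7269$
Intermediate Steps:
$I = - \frac{8831}{3}$ ($I = 2 + \frac{-5490 - 3347}{3} = 2 + \frac{1}{3} \left(-8837\right) = 2 - \frac{8837}{3} = - \frac{8831}{3} \approx -2943.7$)
$\frac{-48312 + I}{y + 28869} = \frac{-48312 - \frac{8831}{3}}{811 + 28869} = - \frac{153767}{3 \cdot 29680} = \left(- \frac{153767}{3}\right) \frac{1}{29680} = - \frac{153767}{89040}$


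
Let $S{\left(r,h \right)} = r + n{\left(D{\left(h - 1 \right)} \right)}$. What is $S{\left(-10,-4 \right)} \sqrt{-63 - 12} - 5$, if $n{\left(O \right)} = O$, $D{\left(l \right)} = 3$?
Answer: $-5 - 35 i \sqrt{3} \approx -5.0 - 60.622 i$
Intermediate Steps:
$S{\left(r,h \right)} = 3 + r$ ($S{\left(r,h \right)} = r + 3 = 3 + r$)
$S{\left(-10,-4 \right)} \sqrt{-63 - 12} - 5 = \left(3 - 10\right) \sqrt{-63 - 12} - 5 = - 7 \sqrt{-75} - 5 = - 7 \cdot 5 i \sqrt{3} - 5 = - 35 i \sqrt{3} - 5 = -5 - 35 i \sqrt{3}$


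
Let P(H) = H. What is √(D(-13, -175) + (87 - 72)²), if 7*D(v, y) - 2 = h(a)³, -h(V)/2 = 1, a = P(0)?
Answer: √10983/7 ≈ 14.971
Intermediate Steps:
a = 0
h(V) = -2 (h(V) = -2*1 = -2)
D(v, y) = -6/7 (D(v, y) = 2/7 + (⅐)*(-2)³ = 2/7 + (⅐)*(-8) = 2/7 - 8/7 = -6/7)
√(D(-13, -175) + (87 - 72)²) = √(-6/7 + (87 - 72)²) = √(-6/7 + 15²) = √(-6/7 + 225) = √(1569/7) = √10983/7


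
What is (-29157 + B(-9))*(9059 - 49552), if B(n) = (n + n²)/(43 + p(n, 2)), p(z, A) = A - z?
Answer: 3541801231/3 ≈ 1.1806e+9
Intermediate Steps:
B(n) = (n + n²)/(45 - n) (B(n) = (n + n²)/(43 + (2 - n)) = (n + n²)/(45 - n))
(-29157 + B(-9))*(9059 - 49552) = (-29157 - 1*(-9)*(1 - 9)/(-45 - 9))*(9059 - 49552) = (-29157 - 1*(-9)*(-8)/(-54))*(-40493) = (-29157 - 1*(-9)*(-1/54)*(-8))*(-40493) = (-29157 + 4/3)*(-40493) = -87467/3*(-40493) = 3541801231/3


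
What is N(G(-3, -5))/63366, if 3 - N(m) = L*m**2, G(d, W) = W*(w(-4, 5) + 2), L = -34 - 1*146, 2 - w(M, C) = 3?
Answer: 1501/21122 ≈ 0.071063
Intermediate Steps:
w(M, C) = -1 (w(M, C) = 2 - 1*3 = 2 - 3 = -1)
L = -180 (L = -34 - 146 = -180)
G(d, W) = W (G(d, W) = W*(-1 + 2) = W*1 = W)
N(m) = 3 + 180*m**2 (N(m) = 3 - (-180)*m**2 = 3 + 180*m**2)
N(G(-3, -5))/63366 = (3 + 180*(-5)**2)/63366 = (3 + 180*25)*(1/63366) = (3 + 4500)*(1/63366) = 4503*(1/63366) = 1501/21122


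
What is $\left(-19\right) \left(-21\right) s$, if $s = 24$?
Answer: $9576$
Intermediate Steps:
$\left(-19\right) \left(-21\right) s = \left(-19\right) \left(-21\right) 24 = 399 \cdot 24 = 9576$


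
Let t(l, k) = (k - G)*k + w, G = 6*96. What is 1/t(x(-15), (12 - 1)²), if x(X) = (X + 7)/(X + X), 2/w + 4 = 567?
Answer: -563/30995963 ≈ -1.8164e-5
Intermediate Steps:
G = 576
w = 2/563 (w = 2/(-4 + 567) = 2/563 ≈ 0.0035524)
x(X) = (7 + X)/(2*X) (x(X) = (7 + X)/((2*X)) = (7 + X)*(1/(2*X)) = (7 + X)/(2*X))
t(l, k) = 2/563 + k*(-576 + k) (t(l, k) = (k - 1*576)*k + 2/563 = (k - 576)*k + 2/563 = (-576 + k)*k + 2/563 = k*(-576 + k) + 2/563 = 2/563 + k*(-576 + k))
1/t(x(-15), (12 - 1)²) = 1/(2/563 + ((12 - 1)²)² - 576*(12 - 1)²) = 1/(2/563 + (11²)² - 576*11²) = 1/(2/563 + 121² - 576*121) = 1/(2/563 + 14641 - 69696) = 1/(-30995963/563) = -563/30995963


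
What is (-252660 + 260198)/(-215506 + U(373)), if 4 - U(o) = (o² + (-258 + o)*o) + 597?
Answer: -7538/398123 ≈ -0.018934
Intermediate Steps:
U(o) = -593 - o² - o*(-258 + o) (U(o) = 4 - ((o² + (-258 + o)*o) + 597) = 4 - ((o² + o*(-258 + o)) + 597) = 4 - (597 + o² + o*(-258 + o)) = 4 + (-597 - o² - o*(-258 + o)) = -593 - o² - o*(-258 + o))
(-252660 + 260198)/(-215506 + U(373)) = (-252660 + 260198)/(-215506 + (-593 - 2*373² + 258*373)) = 7538/(-215506 + (-593 - 2*139129 + 96234)) = 7538/(-215506 + (-593 - 278258 + 96234)) = 7538/(-215506 - 182617) = 7538/(-398123) = 7538*(-1/398123) = -7538/398123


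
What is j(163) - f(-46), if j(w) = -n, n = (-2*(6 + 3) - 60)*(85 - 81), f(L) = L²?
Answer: -1804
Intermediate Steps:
n = -312 (n = (-2*9 - 60)*4 = (-18 - 60)*4 = -78*4 = -312)
j(w) = 312 (j(w) = -1*(-312) = 312)
j(163) - f(-46) = 312 - 1*(-46)² = 312 - 1*2116 = 312 - 2116 = -1804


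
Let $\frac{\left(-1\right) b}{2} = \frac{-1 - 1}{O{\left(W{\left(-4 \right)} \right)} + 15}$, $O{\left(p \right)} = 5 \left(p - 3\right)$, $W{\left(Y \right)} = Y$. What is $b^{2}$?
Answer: $\frac{1}{25} \approx 0.04$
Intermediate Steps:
$O{\left(p \right)} = -15 + 5 p$ ($O{\left(p \right)} = 5 \left(-3 + p\right) = -15 + 5 p$)
$b = - \frac{1}{5}$ ($b = - 2 \frac{-1 - 1}{\left(-15 + 5 \left(-4\right)\right) + 15} = - 2 \left(- \frac{2}{\left(-15 - 20\right) + 15}\right) = - 2 \left(- \frac{2}{-35 + 15}\right) = - 2 \left(- \frac{2}{-20}\right) = - 2 \left(\left(-2\right) \left(- \frac{1}{20}\right)\right) = \left(-2\right) \frac{1}{10} = - \frac{1}{5} \approx -0.2$)
$b^{2} = \left(- \frac{1}{5}\right)^{2} = \frac{1}{25}$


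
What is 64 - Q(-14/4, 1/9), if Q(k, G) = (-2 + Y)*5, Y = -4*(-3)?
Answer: 14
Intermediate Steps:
Y = 12
Q(k, G) = 50 (Q(k, G) = (-2 + 12)*5 = 10*5 = 50)
64 - Q(-14/4, 1/9) = 64 - 1*50 = 64 - 50 = 14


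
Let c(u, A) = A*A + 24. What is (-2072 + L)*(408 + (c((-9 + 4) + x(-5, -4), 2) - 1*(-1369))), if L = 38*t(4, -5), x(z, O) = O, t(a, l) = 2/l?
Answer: -3767396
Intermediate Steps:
L = -76/5 (L = 38*(2/(-5)) = 38*(2*(-1/5)) = 38*(-2/5) = -76/5 ≈ -15.200)
c(u, A) = 24 + A**2 (c(u, A) = A**2 + 24 = 24 + A**2)
(-2072 + L)*(408 + (c((-9 + 4) + x(-5, -4), 2) - 1*(-1369))) = (-2072 - 76/5)*(408 + ((24 + 2**2) - 1*(-1369))) = -10436*(408 + ((24 + 4) + 1369))/5 = -10436*(408 + (28 + 1369))/5 = -10436*(408 + 1397)/5 = -10436/5*1805 = -3767396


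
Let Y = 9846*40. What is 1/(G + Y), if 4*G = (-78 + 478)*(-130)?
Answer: 1/380840 ≈ 2.6258e-6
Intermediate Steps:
Y = 393840
G = -13000 (G = ((-78 + 478)*(-130))/4 = (400*(-130))/4 = (¼)*(-52000) = -13000)
1/(G + Y) = 1/(-13000 + 393840) = 1/380840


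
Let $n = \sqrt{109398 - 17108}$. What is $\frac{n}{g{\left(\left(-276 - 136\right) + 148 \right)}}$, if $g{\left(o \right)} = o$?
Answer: $- \frac{\sqrt{92290}}{264} \approx -1.1507$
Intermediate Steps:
$n = \sqrt{92290} \approx 303.79$
$\frac{n}{g{\left(\left(-276 - 136\right) + 148 \right)}} = \frac{\sqrt{92290}}{\left(-276 - 136\right) + 148} = \frac{\sqrt{92290}}{-412 + 148} = \frac{\sqrt{92290}}{-264} = \sqrt{92290} \left(- \frac{1}{264}\right) = - \frac{\sqrt{92290}}{264}$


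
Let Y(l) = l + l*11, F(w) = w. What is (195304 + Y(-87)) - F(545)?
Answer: 193715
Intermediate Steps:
Y(l) = 12*l (Y(l) = l + 11*l = 12*l)
(195304 + Y(-87)) - F(545) = (195304 + 12*(-87)) - 1*545 = (195304 - 1044) - 545 = 194260 - 545 = 193715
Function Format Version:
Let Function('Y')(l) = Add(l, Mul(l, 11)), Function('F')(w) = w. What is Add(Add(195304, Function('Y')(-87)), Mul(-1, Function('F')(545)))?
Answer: 193715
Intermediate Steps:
Function('Y')(l) = Mul(12, l) (Function('Y')(l) = Add(l, Mul(11, l)) = Mul(12, l))
Add(Add(195304, Function('Y')(-87)), Mul(-1, Function('F')(545))) = Add(Add(195304, Mul(12, -87)), Mul(-1, 545)) = Add(Add(195304, -1044), -545) = Add(194260, -545) = 193715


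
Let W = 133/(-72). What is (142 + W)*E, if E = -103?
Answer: -1039373/72 ≈ -14436.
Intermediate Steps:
W = -133/72 (W = 133*(-1/72) = -133/72 ≈ -1.8472)
(142 + W)*E = (142 - 133/72)*(-103) = (10091/72)*(-103) = -1039373/72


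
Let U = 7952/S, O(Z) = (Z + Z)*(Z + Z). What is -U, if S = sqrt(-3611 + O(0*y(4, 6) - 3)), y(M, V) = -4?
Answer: 7952*I*sqrt(143)/715 ≈ 133.0*I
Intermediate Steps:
O(Z) = 4*Z**2 (O(Z) = (2*Z)*(2*Z) = 4*Z**2)
S = 5*I*sqrt(143) (S = sqrt(-3611 + 4*(0*(-4) - 3)**2) = sqrt(-3611 + 4*(0 - 3)**2) = sqrt(-3611 + 4*(-3)**2) = sqrt(-3611 + 4*9) = sqrt(-3611 + 36) = sqrt(-3575) = 5*I*sqrt(143) ≈ 59.791*I)
U = -7952*I*sqrt(143)/715 (U = 7952/((5*I*sqrt(143))) = 7952*(-I*sqrt(143)/715) = -7952*I*sqrt(143)/715 ≈ -133.0*I)
-U = -(-7952)*I*sqrt(143)/715 = 7952*I*sqrt(143)/715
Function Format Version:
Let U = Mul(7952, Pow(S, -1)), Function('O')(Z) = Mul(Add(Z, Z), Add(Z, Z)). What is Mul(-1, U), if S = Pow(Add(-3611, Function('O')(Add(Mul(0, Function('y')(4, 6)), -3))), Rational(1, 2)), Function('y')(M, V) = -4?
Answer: Mul(Rational(7952, 715), I, Pow(143, Rational(1, 2))) ≈ Mul(133.00, I)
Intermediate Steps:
Function('O')(Z) = Mul(4, Pow(Z, 2)) (Function('O')(Z) = Mul(Mul(2, Z), Mul(2, Z)) = Mul(4, Pow(Z, 2)))
S = Mul(5, I, Pow(143, Rational(1, 2))) (S = Pow(Add(-3611, Mul(4, Pow(Add(Mul(0, -4), -3), 2))), Rational(1, 2)) = Pow(Add(-3611, Mul(4, Pow(Add(0, -3), 2))), Rational(1, 2)) = Pow(Add(-3611, Mul(4, Pow(-3, 2))), Rational(1, 2)) = Pow(Add(-3611, Mul(4, 9)), Rational(1, 2)) = Pow(Add(-3611, 36), Rational(1, 2)) = Pow(-3575, Rational(1, 2)) = Mul(5, I, Pow(143, Rational(1, 2))) ≈ Mul(59.791, I))
U = Mul(Rational(-7952, 715), I, Pow(143, Rational(1, 2))) (U = Mul(7952, Pow(Mul(5, I, Pow(143, Rational(1, 2))), -1)) = Mul(7952, Mul(Rational(-1, 715), I, Pow(143, Rational(1, 2)))) = Mul(Rational(-7952, 715), I, Pow(143, Rational(1, 2))) ≈ Mul(-133.00, I))
Mul(-1, U) = Mul(-1, Mul(Rational(-7952, 715), I, Pow(143, Rational(1, 2)))) = Mul(Rational(7952, 715), I, Pow(143, Rational(1, 2)))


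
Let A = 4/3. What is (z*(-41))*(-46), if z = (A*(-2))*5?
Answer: -75440/3 ≈ -25147.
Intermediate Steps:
A = 4/3 (A = 4*(⅓) = 4/3 ≈ 1.3333)
z = -40/3 (z = ((4/3)*(-2))*5 = -8/3*5 = -40/3 ≈ -13.333)
(z*(-41))*(-46) = -40/3*(-41)*(-46) = (1640/3)*(-46) = -75440/3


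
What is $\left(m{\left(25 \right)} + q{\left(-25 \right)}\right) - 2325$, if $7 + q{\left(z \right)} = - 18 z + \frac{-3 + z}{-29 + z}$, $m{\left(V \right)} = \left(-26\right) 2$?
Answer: $- \frac{52204}{27} \approx -1933.5$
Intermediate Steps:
$m{\left(V \right)} = -52$
$q{\left(z \right)} = -7 - 18 z + \frac{-3 + z}{-29 + z}$ ($q{\left(z \right)} = -7 - \left(18 z - \frac{-3 + z}{-29 + z}\right) = -7 - 18 z + \frac{-3 + z}{-29 + z}$)
$\left(m{\left(25 \right)} + q{\left(-25 \right)}\right) - 2325 = \left(-52 + \frac{2 \left(100 - 9 \left(-25\right)^{2} + 258 \left(-25\right)\right)}{-29 - 25}\right) - 2325 = \left(-52 + \frac{2 \left(100 - 5625 - 6450\right)}{-54}\right) - 2325 = \left(-52 + 2 \left(- \frac{1}{54}\right) \left(100 - 5625 - 6450\right)\right) - 2325 = \left(-52 + 2 \left(- \frac{1}{54}\right) \left(-11975\right)\right) - 2325 = \left(-52 + \frac{11975}{27}\right) - 2325 = \frac{10571}{27} - 2325 = - \frac{52204}{27}$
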